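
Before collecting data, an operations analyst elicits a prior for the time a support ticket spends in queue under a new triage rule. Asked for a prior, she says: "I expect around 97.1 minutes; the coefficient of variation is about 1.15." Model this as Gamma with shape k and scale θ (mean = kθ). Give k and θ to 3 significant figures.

k ≈ 0.756, θ ≈ 128

For Gamma(k, scale θ): mean = kθ, variance = kθ², so CV = 1/√k.
CV = 1.15, hence k = 1/CV² = 0.756.
Then θ = mean/k = 97.1/0.756 = 128.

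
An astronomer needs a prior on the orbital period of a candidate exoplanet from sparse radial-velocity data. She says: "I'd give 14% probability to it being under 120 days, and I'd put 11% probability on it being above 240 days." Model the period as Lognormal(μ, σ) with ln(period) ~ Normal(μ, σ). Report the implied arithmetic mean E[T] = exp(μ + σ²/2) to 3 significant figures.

If T ~ Lognormal(μ,σ) then ln T ~ Normal(μ,σ), so the p-quantile of ln T is μ + z_p·σ.
ln(120) = 4.787 and ln(240) = 5.481; z_{0.14} = -1.08, z_{0.89} = 1.227.
σ = (5.481 − 4.787)/(1.227 − (-1.08)) = 0.300.
μ = 4.787 − (-1.08)·0.300 = 5.112.
E[T] = exp(μ + σ²/2) = exp(5.112 + 0.0451) = 174 days.

E[T] ≈ 174 days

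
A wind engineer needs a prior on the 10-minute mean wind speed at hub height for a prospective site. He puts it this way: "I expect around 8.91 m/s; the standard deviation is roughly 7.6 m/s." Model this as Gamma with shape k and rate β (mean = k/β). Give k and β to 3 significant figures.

For Gamma(k, rate β): mean = k/β, variance = k/β², so CV = 1/√k.
CV = SD/mean = 7.6/8.91 = 0.853, hence k = 1/CV² = 1.37.
Then β = k/mean = 1.37/8.91 = 0.154.

k ≈ 1.37, β ≈ 0.154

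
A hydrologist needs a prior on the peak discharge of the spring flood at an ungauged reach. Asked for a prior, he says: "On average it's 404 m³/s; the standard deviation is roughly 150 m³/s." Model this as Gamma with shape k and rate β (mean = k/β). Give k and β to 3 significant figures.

For Gamma(k, rate β): mean = k/β, variance = k/β², so CV = 1/√k.
CV = SD/mean = 150/404 = 0.3713, hence k = 1/CV² = 7.25.
Then β = k/mean = 7.25/404 = 0.018.

k ≈ 7.25, β ≈ 0.018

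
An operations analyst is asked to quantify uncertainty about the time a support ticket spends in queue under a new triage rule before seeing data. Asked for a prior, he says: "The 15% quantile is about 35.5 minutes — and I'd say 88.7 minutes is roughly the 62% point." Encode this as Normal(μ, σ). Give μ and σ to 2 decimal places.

For Normal(μ,σ), the p-quantile is μ + z_p·σ. Here z_{0.15} = -1.036, z_{0.62} = 0.3055.
So 35.5 = μ − 1.036σ and 88.7 = μ + 0.3055σ.
Subtracting: σ = (88.7 − 35.5)/(0.3055 − (-1.036)) = 39.64.
Then μ = 35.5 − (-1.036)·39.64 = 76.59.

μ = 76.59, σ = 39.64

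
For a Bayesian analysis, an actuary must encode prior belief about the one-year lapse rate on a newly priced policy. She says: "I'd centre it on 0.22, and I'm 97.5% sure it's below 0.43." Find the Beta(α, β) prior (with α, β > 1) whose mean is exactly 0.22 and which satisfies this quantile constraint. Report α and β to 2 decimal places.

α ≈ 4.02, β ≈ 14.25

With mean 0.22 fixed, write α = 0.22s, β = 0.78s where s = α+β.
Need P(θ < 0.43) = 0.975 under Beta(0.22s, 0.78s). Normal approximation: (q−m)/√(m(1−m)/s) ≈ z_{0.975} = 1.96, so s ≈ 0.22·0.78·(1.96)²/(0.43−0.22)² = 14.9.
At s = 14.9: P(θ<0.43) ≈ 0.963. Adjusting to match 0.975 gives s ≈ 18.27.
So α = 0.22·18.27 ≈ 4.02, β = 0.78·18.27 ≈ 14.25.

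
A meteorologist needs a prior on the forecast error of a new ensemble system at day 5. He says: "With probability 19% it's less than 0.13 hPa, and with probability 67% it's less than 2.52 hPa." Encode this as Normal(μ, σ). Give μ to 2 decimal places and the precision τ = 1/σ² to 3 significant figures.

μ = 1.72, τ = 0.304

For Normal(μ,σ), the p-quantile is μ + z_p·σ. Here z_{0.19} = -0.8779, z_{0.67} = 0.4399.
So 0.13 = μ − 0.8779σ and 2.52 = μ + 0.4399σ.
Subtracting: σ = (2.52 − 0.13)/(0.4399 − (-0.8779)) = 1.81.
Then μ = 0.13 − (-0.8779)·1.81 = 1.72.
Precision τ = 1/σ² = 1/1.814² = 0.304.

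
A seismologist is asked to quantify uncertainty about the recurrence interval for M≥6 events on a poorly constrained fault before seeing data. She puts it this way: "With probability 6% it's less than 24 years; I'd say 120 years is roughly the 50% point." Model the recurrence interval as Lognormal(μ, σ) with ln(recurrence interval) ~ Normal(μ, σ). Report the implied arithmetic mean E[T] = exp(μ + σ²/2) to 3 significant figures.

E[T] ≈ 205 years

If T ~ Lognormal(μ,σ) then ln T ~ Normal(μ,σ), so the p-quantile of ln T is μ + z_p·σ.
ln(24) = 3.178 and ln(120) = 4.787; z_{0.06} = -1.555, z_{0.5} = 0.
σ = (4.787 − 3.178)/(0 − (-1.555)) = 1.035.
μ = 3.178 − (-1.555)·1.035 = 4.787.
E[T] = exp(μ + σ²/2) = exp(4.787 + 0.5358) = 205 years.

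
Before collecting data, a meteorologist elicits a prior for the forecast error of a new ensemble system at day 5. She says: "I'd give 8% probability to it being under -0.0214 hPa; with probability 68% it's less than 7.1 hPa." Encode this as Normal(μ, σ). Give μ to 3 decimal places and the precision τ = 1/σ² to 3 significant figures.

The p-quantile of Normal(μ,σ) is μ + z_p·σ, with z_{0.08} = -1.405 and z_{0.68} = 0.4677.
Eliminate σ: μ = (z₂·x₁ − z₁·x₂)/(z₂ − z₁) = (0.4677·-0.0214 − (-1.405)·7.1)/1.873 = 5.322.
Then σ = (x₂ − x₁)/(z₂ − z₁) = (7.1 − -0.0214)/1.873 = 3.803.
Precision τ = 1/σ² = 1/3.803² = 0.0692.

μ = 5.322, τ = 0.0692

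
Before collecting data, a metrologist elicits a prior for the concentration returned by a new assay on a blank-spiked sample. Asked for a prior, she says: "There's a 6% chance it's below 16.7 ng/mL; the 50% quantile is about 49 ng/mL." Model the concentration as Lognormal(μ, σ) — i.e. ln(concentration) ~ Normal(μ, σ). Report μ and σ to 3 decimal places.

μ ≈ 3.892, σ ≈ 0.692

If T ~ Lognormal(μ,σ) then ln T ~ Normal(μ,σ), so the p-quantile of ln T is μ + z_p·σ.
ln(16.7) = 2.815 and ln(49) = 3.892; z_{0.06} = -1.555, z_{0.5} = 0.
σ = (3.892 − 2.815)/(0 − (-1.555)) = 0.692.
μ = 2.815 − (-1.555)·0.692 = 3.892.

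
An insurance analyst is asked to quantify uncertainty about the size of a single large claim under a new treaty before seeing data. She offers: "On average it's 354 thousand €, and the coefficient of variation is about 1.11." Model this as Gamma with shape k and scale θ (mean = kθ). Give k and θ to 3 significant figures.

k ≈ 0.812, θ ≈ 436

For Gamma(k, scale θ): mean = kθ, variance = kθ², so CV = 1/√k.
CV = 1.11, hence k = 1/CV² = 0.812.
Then θ = mean/k = 354/0.812 = 436.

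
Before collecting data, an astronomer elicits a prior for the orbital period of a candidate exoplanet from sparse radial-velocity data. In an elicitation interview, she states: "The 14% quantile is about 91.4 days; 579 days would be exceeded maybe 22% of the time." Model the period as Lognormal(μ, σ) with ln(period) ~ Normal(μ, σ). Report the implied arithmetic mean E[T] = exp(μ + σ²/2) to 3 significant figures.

E[T] ≈ 441 days

If T ~ Lognormal(μ,σ) then ln T ~ Normal(μ,σ), so the p-quantile of ln T is μ + z_p·σ.
ln(91.4) = 4.515 and ln(579) = 6.361; z_{0.14} = -1.08, z_{0.78} = 0.7722.
σ = (6.361 − 4.515)/(0.7722 − (-1.08)) = 0.997.
μ = 4.515 − (-1.08)·0.997 = 5.592.
E[T] = exp(μ + σ²/2) = exp(5.592 + 0.4965) = 441 days.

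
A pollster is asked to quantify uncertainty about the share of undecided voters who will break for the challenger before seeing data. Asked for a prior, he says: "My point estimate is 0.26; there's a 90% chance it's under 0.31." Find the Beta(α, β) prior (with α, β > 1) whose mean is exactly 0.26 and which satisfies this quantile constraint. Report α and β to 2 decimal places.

With mean 0.26 fixed, write α = 0.26s, β = 0.74s where s = α+β.
Need P(θ < 0.31) = 0.9 under Beta(0.26s, 0.74s). Normal approximation: (q−m)/√(m(1−m)/s) ≈ z_{0.9} = 1.28, so s ≈ 0.26·0.74·(1.28)²/(0.31−0.26)² = 126.4.
At s = 126.4: P(θ<0.31) ≈ 0.897. Adjusting to match 0.9 gives s ≈ 129.86.
So α = 0.26·129.86 ≈ 33.76, β = 0.74·129.86 ≈ 96.09.

α ≈ 33.76, β ≈ 96.09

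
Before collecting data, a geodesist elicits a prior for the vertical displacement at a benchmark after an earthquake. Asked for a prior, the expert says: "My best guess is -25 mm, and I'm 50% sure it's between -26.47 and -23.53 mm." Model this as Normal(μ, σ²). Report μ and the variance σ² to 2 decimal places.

A symmetric 50% interval runs μ ± z·σ with z = 0.6745.
Half-width = 1.47, so σ = 1.47/0.6745 = 2.179 and σ² = 4.75.
μ is the stated best guess, -25.00.

μ = -25.00, σ² = 4.75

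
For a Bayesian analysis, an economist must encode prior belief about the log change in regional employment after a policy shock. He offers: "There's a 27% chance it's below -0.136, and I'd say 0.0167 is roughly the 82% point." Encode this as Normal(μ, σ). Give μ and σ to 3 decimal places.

μ = -0.075, σ = 0.100

The p-quantile of Normal(μ,σ) is μ + z_p·σ, with z_{0.27} = -0.6128 and z_{0.82} = 0.9154.
Eliminate σ: μ = (z₂·x₁ − z₁·x₂)/(z₂ − z₁) = (0.9154·-0.136 − (-0.6128)·0.0167)/1.528 = -0.075.
Then σ = (x₂ − x₁)/(z₂ − z₁) = (0.0167 − -0.136)/1.528 = 0.100.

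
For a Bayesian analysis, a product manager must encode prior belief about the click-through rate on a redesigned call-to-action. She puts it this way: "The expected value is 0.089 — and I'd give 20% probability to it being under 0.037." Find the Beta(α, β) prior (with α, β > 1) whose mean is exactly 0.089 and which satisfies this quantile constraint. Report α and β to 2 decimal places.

With mean 0.089 fixed, write α = 0.089s, β = 0.911s where s = α+β.
Need P(θ < 0.037) = 0.2 under Beta(0.089s, 0.911s). Normal approximation: (q−m)/√(m(1−m)/s) ≈ z_{0.2} = -0.842, so s ≈ 0.089·0.911·(-0.842)²/(0.037−0.089)² = 21.2.
At s = 21.2: P(θ<0.037) ≈ 0.198. Adjusting to match 0.2 gives s ≈ 21.01.
So α = 0.089·21.01 ≈ 1.87, β = 0.911·21.01 ≈ 19.14.

α ≈ 1.87, β ≈ 19.14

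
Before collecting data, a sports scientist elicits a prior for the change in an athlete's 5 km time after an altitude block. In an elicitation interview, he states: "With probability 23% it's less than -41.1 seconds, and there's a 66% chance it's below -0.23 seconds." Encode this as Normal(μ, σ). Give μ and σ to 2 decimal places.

For Normal(μ,σ), the p-quantile is μ + z_p·σ. Here z_{0.23} = -0.7388, z_{0.66} = 0.4125.
So -41.1 = μ − 0.7388σ and -0.23 = μ + 0.4125σ.
Subtracting: σ = (-0.23 − -41.1)/(0.4125 − (-0.7388)) = 35.50.
Then μ = -41.1 − (-0.7388)·35.50 = -14.87.

μ = -14.87, σ = 35.50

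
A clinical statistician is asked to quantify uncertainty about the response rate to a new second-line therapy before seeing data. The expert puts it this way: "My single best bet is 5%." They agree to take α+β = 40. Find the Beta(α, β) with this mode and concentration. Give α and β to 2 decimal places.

α = 2.90, β = 37.10

For α,β > 1 the Beta mode is (α−1)/(α+β−2). With α+β = 40, the mode is (α−1)/38.
Set (α−1)/38 = 0.05 → α = 1 + 0.05·38 = 2.90.
β = 40 − α = 37.10.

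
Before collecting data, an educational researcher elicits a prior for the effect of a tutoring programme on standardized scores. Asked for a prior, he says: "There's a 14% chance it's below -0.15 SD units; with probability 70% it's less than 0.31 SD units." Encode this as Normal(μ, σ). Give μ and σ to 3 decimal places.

μ = 0.160, σ = 0.287

The p-quantile of Normal(μ,σ) is μ + z_p·σ, with z_{0.14} = -1.08 and z_{0.7} = 0.5244.
Eliminate σ: μ = (z₂·x₁ − z₁·x₂)/(z₂ − z₁) = (0.5244·-0.15 − (-1.08)·0.31)/1.605 = 0.160.
Then σ = (x₂ − x₁)/(z₂ − z₁) = (0.31 − -0.15)/1.605 = 0.287.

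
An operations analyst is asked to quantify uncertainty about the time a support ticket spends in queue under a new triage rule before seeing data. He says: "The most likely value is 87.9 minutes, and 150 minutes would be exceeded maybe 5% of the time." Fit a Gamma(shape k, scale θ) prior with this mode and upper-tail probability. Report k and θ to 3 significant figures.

k ≈ 10.8, θ ≈ 8.99

Gamma(k,θ) with k>1 has mode (k−1)θ, so θ = 87.9/(k−1).
Need P(X < 150) = 0.95 with θ tied to k this way. Start at k = 2, θ = 87.9: P(X<150) ≈ 0.509.
Too low — raise k to concentrate. Iterating converges to k ≈ 10.8.
Then θ = 87.9/(10.8−1) ≈ 8.99.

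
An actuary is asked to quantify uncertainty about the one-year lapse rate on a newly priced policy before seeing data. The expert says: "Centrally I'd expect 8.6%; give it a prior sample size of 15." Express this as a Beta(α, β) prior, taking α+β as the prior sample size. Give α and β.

Under the effective-sample-size interpretation, Beta(α, β) has prior mean α/(α+β) and prior sample size α+β.
So α+β = 15 and α/(α+β) = 0.086, giving α = 0.086·15 = 1.29 and β = 15 − 1.29 = 13.71.

α = 1.29, β = 13.71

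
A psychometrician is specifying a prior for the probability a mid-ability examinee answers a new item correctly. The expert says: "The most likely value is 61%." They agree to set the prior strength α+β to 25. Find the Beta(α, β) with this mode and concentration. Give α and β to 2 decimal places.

For α,β > 1 the Beta mode is (α−1)/(α+β−2). With α+β = 25, the mode is (α−1)/23.
Set (α−1)/23 = 0.61 → α = 1 + 0.61·23 = 15.03.
β = 25 − α = 9.97.

α = 15.03, β = 9.97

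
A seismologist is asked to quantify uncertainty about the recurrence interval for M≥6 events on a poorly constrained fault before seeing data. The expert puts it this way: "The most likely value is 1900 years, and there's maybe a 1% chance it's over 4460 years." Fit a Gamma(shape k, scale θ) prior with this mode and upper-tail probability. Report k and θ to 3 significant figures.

k ≈ 7.53, θ ≈ 291

Gamma(k,θ) with k>1 has mode (k−1)θ, so θ = 1900/(k−1).
Need P(X < 4460) = 0.99 with θ tied to k this way. Start at k = 2, θ = 1900: P(X<4460) ≈ 0.680.
Too low — raise k to concentrate. Iterating converges to k ≈ 7.53.
Then θ = 1900/(7.53−1) ≈ 291.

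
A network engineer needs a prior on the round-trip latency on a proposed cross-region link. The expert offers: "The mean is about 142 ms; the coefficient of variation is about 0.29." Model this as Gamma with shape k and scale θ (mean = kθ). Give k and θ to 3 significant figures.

k ≈ 11.9, θ ≈ 11.9

For Gamma(k, scale θ): mean = kθ, variance = kθ², so CV = 1/√k.
CV = 0.29, hence k = 1/CV² = 11.9.
Then θ = mean/k = 142/11.9 = 11.9.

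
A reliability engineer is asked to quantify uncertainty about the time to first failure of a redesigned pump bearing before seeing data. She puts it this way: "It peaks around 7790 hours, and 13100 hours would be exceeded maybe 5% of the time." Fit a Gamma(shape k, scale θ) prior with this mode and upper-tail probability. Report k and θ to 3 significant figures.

Gamma(k,θ) with k>1 has mode (k−1)θ, so θ = 7790/(k−1).
Need P(X < 13100) = 0.95 with θ tied to k this way. Start at k = 2, θ = 7790: P(X<13100) ≈ 0.501.
Too low — raise k to concentrate. Iterating converges to k ≈ 11.3.
Then θ = 7790/(11.3−1) ≈ 754.

k ≈ 11.3, θ ≈ 754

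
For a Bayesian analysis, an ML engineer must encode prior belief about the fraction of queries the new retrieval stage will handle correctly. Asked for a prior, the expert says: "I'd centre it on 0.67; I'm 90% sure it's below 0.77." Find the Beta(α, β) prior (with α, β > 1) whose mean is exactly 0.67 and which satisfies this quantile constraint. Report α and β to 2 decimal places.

With mean 0.67 fixed, write α = 0.67s, β = 0.33s where s = α+β.
Need P(θ < 0.77) = 0.9 under Beta(0.67s, 0.33s). Normal approximation: (q−m)/√(m(1−m)/s) ≈ z_{0.9} = 1.28, so s ≈ 0.67·0.33·(1.28)²/(0.77−0.67)² = 36.3.
At s = 36.3: P(θ<0.77) ≈ 0.907. Adjusting to match 0.9 gives s ≈ 34.26.
So α = 0.67·34.26 ≈ 22.96, β = 0.33·34.26 ≈ 11.31.

α ≈ 22.96, β ≈ 11.31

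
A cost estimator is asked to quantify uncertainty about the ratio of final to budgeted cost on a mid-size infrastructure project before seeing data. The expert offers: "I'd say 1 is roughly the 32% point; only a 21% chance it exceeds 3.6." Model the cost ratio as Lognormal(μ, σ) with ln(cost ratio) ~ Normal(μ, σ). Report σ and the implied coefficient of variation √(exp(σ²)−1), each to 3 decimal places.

σ ≈ 1.005, CV ≈ 1.322

If T ~ Lognormal(μ,σ) then ln T ~ Normal(μ,σ), so the p-quantile of ln T is μ + z_p·σ.
ln(1) = 0 and ln(3.6) = 1.281; z_{0.32} = -0.4677, z_{0.79} = 0.8064.
σ = (1.281 − 0)/(0.8064 − (-0.4677)) = 1.005.
μ = 0 − (-0.4677)·1.005 = 0.470.
CV = √(exp(σ²)−1) = √(exp(1.0107)−1) = 1.322.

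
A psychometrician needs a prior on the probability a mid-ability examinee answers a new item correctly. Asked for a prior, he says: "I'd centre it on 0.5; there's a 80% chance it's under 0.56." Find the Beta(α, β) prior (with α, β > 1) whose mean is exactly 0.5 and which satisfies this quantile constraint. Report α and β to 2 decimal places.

With mean 0.5 fixed, write α = 0.5s, β = 0.5s where s = α+β.
Need P(θ < 0.56) = 0.8 under Beta(0.5s, 0.5s). Normal approximation: (q−m)/√(m(1−m)/s) ≈ z_{0.8} = 0.842, so s ≈ 0.5·0.5·(0.842)²/(0.56−0.5)² = 49.2.
At s = 49.2: P(θ<0.56) ≈ 0.800. Adjusting to match 0.8 gives s ≈ 49.33.
So α = 0.5·49.33 ≈ 24.67, β = 0.5·49.33 ≈ 24.67.

α ≈ 24.67, β ≈ 24.67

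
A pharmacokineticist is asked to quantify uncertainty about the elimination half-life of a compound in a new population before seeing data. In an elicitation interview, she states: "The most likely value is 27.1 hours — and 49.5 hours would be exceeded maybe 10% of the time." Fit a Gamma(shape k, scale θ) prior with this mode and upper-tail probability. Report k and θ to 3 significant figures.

k ≈ 6.25, θ ≈ 5.16

Gamma(k,θ) with k>1 has mode (k−1)θ, so θ = 27.1/(k−1).
Need P(X < 49.5) = 0.9 with θ tied to k this way. Start at k = 2, θ = 27.1: P(X<49.5) ≈ 0.545.
Too low — raise k to concentrate. Iterating converges to k ≈ 6.25.
Then θ = 27.1/(6.25−1) ≈ 5.16.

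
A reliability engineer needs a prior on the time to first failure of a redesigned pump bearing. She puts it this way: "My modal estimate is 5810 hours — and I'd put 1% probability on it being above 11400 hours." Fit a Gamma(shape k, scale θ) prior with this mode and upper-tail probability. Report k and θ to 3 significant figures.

Gamma(k,θ) with k>1 has mode (k−1)θ, so θ = 5810/(k−1).
Need P(X < 11400) = 0.99 with θ tied to k this way. Start at k = 2, θ = 5810: P(X<11400) ≈ 0.584.
Too low — raise k to concentrate. Iterating converges to k ≈ 11.8.
Then θ = 5810/(11.8−1) ≈ 535.

k ≈ 11.8, θ ≈ 535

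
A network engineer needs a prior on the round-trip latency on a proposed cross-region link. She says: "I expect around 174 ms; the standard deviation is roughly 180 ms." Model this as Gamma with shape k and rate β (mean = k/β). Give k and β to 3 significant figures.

k ≈ 0.934, β ≈ 0.00537

For Gamma(k, rate β): mean = k/β, variance = k/β², so CV = 1/√k.
CV = SD/mean = 180/174 = 1.034, hence k = 1/CV² = 0.934.
Then β = k/mean = 0.934/174 = 0.00537.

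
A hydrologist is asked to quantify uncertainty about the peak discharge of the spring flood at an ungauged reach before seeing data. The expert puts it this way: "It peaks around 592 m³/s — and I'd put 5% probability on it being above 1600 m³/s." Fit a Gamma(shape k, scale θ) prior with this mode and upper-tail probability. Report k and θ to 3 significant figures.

k ≈ 3.72, θ ≈ 218

Gamma(k,θ) with k>1 has mode (k−1)θ, so θ = 592/(k−1).
Need P(X < 1600) = 0.95 with θ tied to k this way. Start at k = 2, θ = 592: P(X<1600) ≈ 0.752.
Too low — raise k to concentrate. Iterating converges to k ≈ 3.72.
Then θ = 592/(3.72−1) ≈ 218.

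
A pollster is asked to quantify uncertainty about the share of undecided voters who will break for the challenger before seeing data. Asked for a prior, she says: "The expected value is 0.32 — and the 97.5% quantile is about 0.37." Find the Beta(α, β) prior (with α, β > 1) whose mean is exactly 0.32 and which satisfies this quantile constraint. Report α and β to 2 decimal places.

With mean 0.32 fixed, write α = 0.32s, β = 0.68s where s = α+β.
Need P(θ < 0.37) = 0.975 under Beta(0.32s, 0.68s). Normal approximation: (q−m)/√(m(1−m)/s) ≈ z_{0.975} = 1.96, so s ≈ 0.32·0.68·(1.96)²/(0.37−0.32)² = 334.4.
At s = 334.4: P(θ<0.37) ≈ 0.973. Adjusting to match 0.975 gives s ≈ 346.40.
So α = 0.32·346.40 ≈ 110.85, β = 0.68·346.40 ≈ 235.55.

α ≈ 110.85, β ≈ 235.55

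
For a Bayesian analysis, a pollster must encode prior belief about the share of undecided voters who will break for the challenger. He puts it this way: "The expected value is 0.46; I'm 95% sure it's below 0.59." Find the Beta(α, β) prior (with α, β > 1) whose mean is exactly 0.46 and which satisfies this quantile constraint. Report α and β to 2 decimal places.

With mean 0.46 fixed, write α = 0.46s, β = 0.54s where s = α+β.
Need P(θ < 0.59) = 0.95 under Beta(0.46s, 0.54s). Normal approximation: (q−m)/√(m(1−m)/s) ≈ z_{0.95} = 1.64, so s ≈ 0.46·0.54·(1.64)²/(0.59−0.46)² = 39.8.
At s = 39.8: P(θ<0.59) ≈ 0.950. Adjusting to match 0.95 gives s ≈ 39.61.
So α = 0.46·39.61 ≈ 18.22, β = 0.54·39.61 ≈ 21.39.

α ≈ 18.22, β ≈ 21.39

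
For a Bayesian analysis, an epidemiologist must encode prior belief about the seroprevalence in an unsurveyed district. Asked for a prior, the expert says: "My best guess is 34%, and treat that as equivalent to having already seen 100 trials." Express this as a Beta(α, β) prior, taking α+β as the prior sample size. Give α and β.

Under the effective-sample-size interpretation, Beta(α, β) has prior mean α/(α+β) and prior sample size α+β.
So α+β = 100 and α/(α+β) = 0.34, giving α = 0.34·100 = 34 and β = 100 − 34 = 66.

α = 34, β = 66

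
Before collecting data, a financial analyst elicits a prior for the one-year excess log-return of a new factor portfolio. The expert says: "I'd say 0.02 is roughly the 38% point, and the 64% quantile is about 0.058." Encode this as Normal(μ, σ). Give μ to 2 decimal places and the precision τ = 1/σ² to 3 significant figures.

μ = 0.04, τ = 305

For Normal(μ,σ), the p-quantile is μ + z_p·σ. Here z_{0.38} = -0.3055, z_{0.64} = 0.3585.
So 0.02 = μ − 0.3055σ and 0.058 = μ + 0.3585σ.
Subtracting: σ = (0.058 − 0.02)/(0.3585 − (-0.3055)) = 0.06.
Then μ = 0.02 − (-0.3055)·0.06 = 0.04.
Precision τ = 1/σ² = 1/0.05723² = 305.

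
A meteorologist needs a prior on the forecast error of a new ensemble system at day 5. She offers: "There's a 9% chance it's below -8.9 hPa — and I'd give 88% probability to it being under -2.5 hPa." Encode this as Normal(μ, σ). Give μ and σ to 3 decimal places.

μ = -5.489, σ = 2.544

For Normal(μ,σ), the p-quantile is μ + z_p·σ. Here z_{0.09} = -1.341, z_{0.88} = 1.175.
So -8.9 = μ − 1.341σ and -2.5 = μ + 1.175σ.
Subtracting: σ = (-2.5 − -8.9)/(1.175 − (-1.341)) = 2.544.
Then μ = -8.9 − (-1.341)·2.544 = -5.489.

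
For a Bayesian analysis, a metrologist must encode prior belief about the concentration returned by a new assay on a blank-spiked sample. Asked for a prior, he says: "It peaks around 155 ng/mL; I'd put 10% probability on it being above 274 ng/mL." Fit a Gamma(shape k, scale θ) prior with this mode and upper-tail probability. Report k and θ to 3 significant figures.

k ≈ 6.86, θ ≈ 26.5

Gamma(k,θ) with k>1 has mode (k−1)θ, so θ = 155/(k−1).
Need P(X < 274) = 0.9 with θ tied to k this way. Start at k = 2, θ = 155: P(X<274) ≈ 0.527.
Too low — raise k to concentrate. Iterating converges to k ≈ 6.86.
Then θ = 155/(6.86−1) ≈ 26.5.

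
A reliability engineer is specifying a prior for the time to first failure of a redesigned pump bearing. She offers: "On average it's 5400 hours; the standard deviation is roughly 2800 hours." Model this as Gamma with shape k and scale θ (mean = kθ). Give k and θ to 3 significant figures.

For Gamma(k, scale θ): mean = kθ, variance = kθ², so CV = 1/√k.
CV = SD/mean = 2800/5400 = 0.5185, hence k = 1/CV² = 3.72.
Then θ = mean/k = 5400/3.72 = 1450.

k ≈ 3.72, θ ≈ 1450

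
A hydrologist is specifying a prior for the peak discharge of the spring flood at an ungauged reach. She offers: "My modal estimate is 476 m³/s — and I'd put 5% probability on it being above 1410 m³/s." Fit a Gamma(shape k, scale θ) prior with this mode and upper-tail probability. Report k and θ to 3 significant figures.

k ≈ 3.25, θ ≈ 211

Gamma(k,θ) with k>1 has mode (k−1)θ, so θ = 476/(k−1).
Need P(X < 1410) = 0.95 with θ tied to k this way. Start at k = 2, θ = 476: P(X<1410) ≈ 0.795.
Too low — raise k to concentrate. Iterating converges to k ≈ 3.25.
Then θ = 476/(3.25−1) ≈ 211.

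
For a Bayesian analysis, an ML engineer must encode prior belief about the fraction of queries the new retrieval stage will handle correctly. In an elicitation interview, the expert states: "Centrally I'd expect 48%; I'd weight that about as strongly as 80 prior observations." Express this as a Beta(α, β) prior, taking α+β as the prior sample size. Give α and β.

Under the effective-sample-size interpretation, Beta(α, β) has prior mean α/(α+β) and prior sample size α+β.
So α+β = 80 and α/(α+β) = 0.48, giving α = 0.48·80 = 38.4 and β = 80 − 38.4 = 41.6.

α = 38.4, β = 41.6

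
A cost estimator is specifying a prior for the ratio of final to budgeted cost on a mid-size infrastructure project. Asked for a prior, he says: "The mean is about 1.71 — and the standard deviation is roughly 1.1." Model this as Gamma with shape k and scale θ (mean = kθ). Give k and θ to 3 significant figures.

For Gamma(k, scale θ): mean = kθ, variance = kθ², so CV = 1/√k.
CV = SD/mean = 1.1/1.71 = 0.6433, hence k = 1/CV² = 2.42.
Then θ = mean/k = 1.71/2.42 = 0.708.

k ≈ 2.42, θ ≈ 0.708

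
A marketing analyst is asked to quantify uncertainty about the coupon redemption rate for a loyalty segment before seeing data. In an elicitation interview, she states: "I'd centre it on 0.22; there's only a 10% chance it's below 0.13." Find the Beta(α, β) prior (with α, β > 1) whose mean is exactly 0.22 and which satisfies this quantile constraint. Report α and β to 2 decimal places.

α ≈ 6.81, β ≈ 24.15

With mean 0.22 fixed, write α = 0.22s, β = 0.78s where s = α+β.
Need P(θ < 0.13) = 0.1 under Beta(0.22s, 0.78s). Normal approximation: (q−m)/√(m(1−m)/s) ≈ z_{0.1} = -1.28, so s ≈ 0.22·0.78·(-1.28)²/(0.13−0.22)² = 34.8.
At s = 34.8: P(θ<0.13) ≈ 0.085. Adjusting to match 0.1 gives s ≈ 30.97.
So α = 0.22·30.97 ≈ 6.81, β = 0.78·30.97 ≈ 24.15.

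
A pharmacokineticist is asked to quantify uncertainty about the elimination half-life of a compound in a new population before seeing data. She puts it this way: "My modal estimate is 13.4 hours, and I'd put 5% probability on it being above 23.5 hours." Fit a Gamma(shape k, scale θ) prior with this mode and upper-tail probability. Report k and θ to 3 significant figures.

Gamma(k,θ) with k>1 has mode (k−1)θ, so θ = 13.4/(k−1).
Need P(X < 23.5) = 0.95 with θ tied to k this way. Start at k = 2, θ = 13.4: P(X<23.5) ≈ 0.523.
Too low — raise k to concentrate. Iterating converges to k ≈ 9.84.
Then θ = 13.4/(9.84−1) ≈ 1.52.

k ≈ 9.84, θ ≈ 1.52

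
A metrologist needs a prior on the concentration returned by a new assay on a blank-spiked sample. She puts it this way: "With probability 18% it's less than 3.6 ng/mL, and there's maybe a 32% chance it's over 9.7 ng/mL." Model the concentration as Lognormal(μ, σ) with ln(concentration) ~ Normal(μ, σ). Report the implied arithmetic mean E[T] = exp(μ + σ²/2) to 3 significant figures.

If T ~ Lognormal(μ,σ) then ln T ~ Normal(μ,σ), so the p-quantile of ln T is μ + z_p·σ.
ln(3.6) = 1.281 and ln(9.7) = 2.272; z_{0.18} = -0.9154, z_{0.68} = 0.4677.
σ = (2.272 − 1.281)/(0.4677 − (-0.9154)) = 0.717.
μ = 1.281 − (-0.9154)·0.717 = 1.937.
E[T] = exp(μ + σ²/2) = exp(1.937 + 0.2568) = 8.97 ng/mL.

E[T] ≈ 8.97 ng/mL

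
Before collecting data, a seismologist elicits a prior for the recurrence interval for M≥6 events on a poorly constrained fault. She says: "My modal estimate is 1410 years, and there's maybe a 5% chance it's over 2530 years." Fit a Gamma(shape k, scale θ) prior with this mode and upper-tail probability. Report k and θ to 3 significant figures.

Gamma(k,θ) with k>1 has mode (k−1)θ, so θ = 1410/(k−1).
Need P(X < 2530) = 0.95 with θ tied to k this way. Start at k = 2, θ = 1410: P(X<2530) ≈ 0.535.
Too low — raise k to concentrate. Iterating converges to k ≈ 9.15.
Then θ = 1410/(9.15−1) ≈ 173.

k ≈ 9.15, θ ≈ 173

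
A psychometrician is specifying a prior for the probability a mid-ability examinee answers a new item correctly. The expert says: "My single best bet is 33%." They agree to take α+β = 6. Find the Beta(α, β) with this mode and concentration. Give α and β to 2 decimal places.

α = 2.32, β = 3.68

For α,β > 1 the Beta mode is (α−1)/(α+β−2). With α+β = 6, the mode is (α−1)/4.
Set (α−1)/4 = 0.33 → α = 1 + 0.33·4 = 2.32.
β = 6 − α = 3.68.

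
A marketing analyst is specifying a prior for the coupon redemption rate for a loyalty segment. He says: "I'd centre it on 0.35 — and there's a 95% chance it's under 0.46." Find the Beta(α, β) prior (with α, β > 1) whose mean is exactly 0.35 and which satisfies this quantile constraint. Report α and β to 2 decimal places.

With mean 0.35 fixed, write α = 0.35s, β = 0.65s where s = α+β.
Need P(θ < 0.46) = 0.95 under Beta(0.35s, 0.65s). Normal approximation: (q−m)/√(m(1−m)/s) ≈ z_{0.95} = 1.64, so s ≈ 0.35·0.65·(1.64)²/(0.46−0.35)² = 50.9.
At s = 50.9: P(θ<0.46) ≈ 0.946. Adjusting to match 0.95 gives s ≈ 53.05.
So α = 0.35·53.05 ≈ 18.57, β = 0.65·53.05 ≈ 34.48.

α ≈ 18.57, β ≈ 34.48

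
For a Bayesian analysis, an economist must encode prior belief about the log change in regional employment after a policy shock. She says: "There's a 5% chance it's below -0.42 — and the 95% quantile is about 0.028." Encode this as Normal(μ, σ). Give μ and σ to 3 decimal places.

μ = -0.196, σ = 0.136

For Normal(μ,σ), the p-quantile is μ + z_p·σ. Here z_{0.05} = -1.645, z_{0.95} = 1.645.
So -0.42 = μ − 1.645σ and 0.028 = μ + 1.645σ.
Subtracting: σ = (0.028 − -0.42)/(1.645 − (-1.645)) = 0.136.
Then μ = -0.42 − (-1.645)·0.136 = -0.196.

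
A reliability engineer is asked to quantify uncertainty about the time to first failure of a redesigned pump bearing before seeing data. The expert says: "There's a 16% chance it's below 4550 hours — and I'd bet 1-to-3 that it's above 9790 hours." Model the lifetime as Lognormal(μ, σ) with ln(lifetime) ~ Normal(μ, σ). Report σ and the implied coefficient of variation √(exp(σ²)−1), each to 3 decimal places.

If T ~ Lognormal(μ,σ) then ln T ~ Normal(μ,σ), so the p-quantile of ln T is μ + z_p·σ.
ln(4550) = 8.423 and ln(9790) = 9.189; z_{0.16} = -0.9945, z_{0.75} = 0.6745.
σ = (9.189 − 8.423)/(0.6745 − (-0.9945)) = 0.459.
μ = 8.423 − (-0.9945)·0.459 = 8.879.
CV = √(exp(σ²)−1) = √(exp(0.2108)−1) = 0.484.

σ ≈ 0.459, CV ≈ 0.484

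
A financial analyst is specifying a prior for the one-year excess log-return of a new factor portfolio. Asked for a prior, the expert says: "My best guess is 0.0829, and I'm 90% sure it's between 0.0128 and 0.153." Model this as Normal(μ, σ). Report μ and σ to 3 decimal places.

μ = 0.083, σ = 0.043

A symmetric 90% interval runs μ ± z·σ with z = 1.645.
Half-width = 0.0701, so σ = 0.0701/1.645 = 0.043.
μ is the stated best guess, 0.083.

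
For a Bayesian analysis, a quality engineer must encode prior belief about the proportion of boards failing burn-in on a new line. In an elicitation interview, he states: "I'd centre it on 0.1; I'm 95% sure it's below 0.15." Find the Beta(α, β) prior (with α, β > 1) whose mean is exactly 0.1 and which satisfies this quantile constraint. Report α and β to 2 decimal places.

With mean 0.1 fixed, write α = 0.1s, β = 0.9s where s = α+β.
Need P(θ < 0.15) = 0.95 under Beta(0.1s, 0.9s). Normal approximation: (q−m)/√(m(1−m)/s) ≈ z_{0.95} = 1.64, so s ≈ 0.1·0.9·(1.64)²/(0.15−0.1)² = 97.4.
At s = 97.4: P(θ<0.15) ≈ 0.938. Adjusting to match 0.95 gives s ≈ 112.70.
So α = 0.1·112.70 ≈ 11.27, β = 0.9·112.70 ≈ 101.43.

α ≈ 11.27, β ≈ 101.43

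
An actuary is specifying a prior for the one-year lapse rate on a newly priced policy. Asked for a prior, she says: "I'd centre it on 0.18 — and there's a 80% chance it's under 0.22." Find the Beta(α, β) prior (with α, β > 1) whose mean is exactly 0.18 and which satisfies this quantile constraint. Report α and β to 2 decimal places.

With mean 0.18 fixed, write α = 0.18s, β = 0.82s where s = α+β.
Need P(θ < 0.22) = 0.8 under Beta(0.18s, 0.82s). Normal approximation: (q−m)/√(m(1−m)/s) ≈ z_{0.8} = 0.842, so s ≈ 0.18·0.82·(0.842)²/(0.22−0.18)² = 65.3.
At s = 65.3: P(θ<0.22) ≈ 0.806. Adjusting to match 0.8 gives s ≈ 61.38.
So α = 0.18·61.38 ≈ 11.05, β = 0.82·61.38 ≈ 50.34.

α ≈ 11.05, β ≈ 50.34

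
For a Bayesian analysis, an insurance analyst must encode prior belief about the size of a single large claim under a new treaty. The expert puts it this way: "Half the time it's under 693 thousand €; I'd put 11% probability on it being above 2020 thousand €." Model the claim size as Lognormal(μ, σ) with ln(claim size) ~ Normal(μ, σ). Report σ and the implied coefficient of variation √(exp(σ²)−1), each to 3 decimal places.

If T ~ Lognormal(μ,σ) then ln T ~ Normal(μ,σ), so the p-quantile of ln T is μ + z_p·σ.
ln(693) = 6.541 and ln(2020) = 7.611; z_{0.5} = 0, z_{0.89} = 1.227.
σ = (7.611 − 6.541)/(1.227 − (0)) = 0.872.
μ = 6.541 − (0)·0.872 = 6.541.
CV = √(exp(σ²)−1) = √(exp(0.7608)−1) = 1.068.

σ ≈ 0.872, CV ≈ 1.068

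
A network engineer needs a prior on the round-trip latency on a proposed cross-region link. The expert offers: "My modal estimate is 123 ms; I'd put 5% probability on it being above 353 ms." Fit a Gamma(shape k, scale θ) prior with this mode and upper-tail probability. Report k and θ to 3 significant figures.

k ≈ 3.4, θ ≈ 51.3

Gamma(k,θ) with k>1 has mode (k−1)θ, so θ = 123/(k−1).
Need P(X < 353) = 0.95 with θ tied to k this way. Start at k = 2, θ = 123: P(X<353) ≈ 0.781.
Too low — raise k to concentrate. Iterating converges to k ≈ 3.4.
Then θ = 123/(3.4−1) ≈ 51.3.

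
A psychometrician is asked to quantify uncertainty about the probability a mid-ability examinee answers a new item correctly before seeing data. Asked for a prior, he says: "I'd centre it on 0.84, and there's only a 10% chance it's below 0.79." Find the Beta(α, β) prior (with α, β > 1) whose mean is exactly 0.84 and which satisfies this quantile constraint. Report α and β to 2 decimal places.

α ≈ 77.98, β ≈ 14.85

With mean 0.84 fixed, write α = 0.84s, β = 0.16s where s = α+β.
Need P(θ < 0.79) = 0.1 under Beta(0.84s, 0.16s). Normal approximation: (q−m)/√(m(1−m)/s) ≈ z_{0.1} = -1.28, so s ≈ 0.84·0.16·(-1.28)²/(0.79−0.84)² = 88.3.
At s = 88.3: P(θ<0.79) ≈ 0.105. Adjusting to match 0.1 gives s ≈ 92.83.
So α = 0.84·92.83 ≈ 77.98, β = 0.16·92.83 ≈ 14.85.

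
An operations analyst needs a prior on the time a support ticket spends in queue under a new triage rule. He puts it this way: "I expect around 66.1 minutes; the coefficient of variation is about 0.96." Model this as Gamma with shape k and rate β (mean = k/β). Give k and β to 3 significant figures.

k ≈ 1.09, β ≈ 0.0164

For Gamma(k, rate β): mean = k/β, variance = k/β², so CV = 1/√k.
CV = 0.96, hence k = 1/CV² = 1.09.
Then β = k/mean = 1.09/66.1 = 0.0164.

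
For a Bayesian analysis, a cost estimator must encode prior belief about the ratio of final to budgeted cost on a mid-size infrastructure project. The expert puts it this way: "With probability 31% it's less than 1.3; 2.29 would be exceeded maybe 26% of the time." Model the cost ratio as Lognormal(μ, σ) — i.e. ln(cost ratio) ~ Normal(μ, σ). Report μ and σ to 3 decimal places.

If T ~ Lognormal(μ,σ) then ln T ~ Normal(μ,σ), so the p-quantile of ln T is μ + z_p·σ.
ln(1.3) = 0.2624 and ln(2.29) = 0.8286; z_{0.31} = -0.4959, z_{0.74} = 0.6433.
σ = (0.8286 − 0.2624)/(0.6433 − (-0.4959)) = 0.497.
μ = 0.2624 − (-0.4959)·0.497 = 0.509.

μ ≈ 0.509, σ ≈ 0.497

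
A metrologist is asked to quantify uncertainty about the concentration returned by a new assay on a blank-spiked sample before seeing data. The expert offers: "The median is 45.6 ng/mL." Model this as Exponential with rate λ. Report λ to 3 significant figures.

λ ≈ 0.0152

Exponential median = ln 2 / λ, so λ = ln 2 / 45.6 = 0.0152.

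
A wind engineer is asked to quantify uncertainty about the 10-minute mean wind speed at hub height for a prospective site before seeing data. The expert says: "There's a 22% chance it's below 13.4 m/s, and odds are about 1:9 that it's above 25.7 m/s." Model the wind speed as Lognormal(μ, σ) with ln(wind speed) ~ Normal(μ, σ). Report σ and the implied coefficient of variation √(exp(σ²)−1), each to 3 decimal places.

If T ~ Lognormal(μ,σ) then ln T ~ Normal(μ,σ), so the p-quantile of ln T is μ + z_p·σ.
ln(13.4) = 2.595 and ln(25.7) = 3.246; z_{0.22} = -0.7722, z_{0.9} = 1.282.
σ = (3.246 − 2.595)/(1.282 − (-0.7722)) = 0.317.
μ = 2.595 − (-0.7722)·0.317 = 2.840.
CV = √(exp(σ²)−1) = √(exp(0.1006)−1) = 0.325.

σ ≈ 0.317, CV ≈ 0.325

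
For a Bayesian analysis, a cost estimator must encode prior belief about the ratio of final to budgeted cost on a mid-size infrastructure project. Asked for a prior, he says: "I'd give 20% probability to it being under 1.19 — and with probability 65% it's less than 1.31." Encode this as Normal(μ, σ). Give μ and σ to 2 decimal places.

The p-quantile of Normal(μ,σ) is μ + z_p·σ, with z_{0.2} = -0.8416 and z_{0.65} = 0.3853.
Eliminate σ: μ = (z₂·x₁ − z₁·x₂)/(z₂ − z₁) = (0.3853·1.19 − (-0.8416)·1.31)/1.227 = 1.27.
Then σ = (x₂ − x₁)/(z₂ − z₁) = (1.31 − 1.19)/1.227 = 0.10.

μ = 1.27, σ = 0.10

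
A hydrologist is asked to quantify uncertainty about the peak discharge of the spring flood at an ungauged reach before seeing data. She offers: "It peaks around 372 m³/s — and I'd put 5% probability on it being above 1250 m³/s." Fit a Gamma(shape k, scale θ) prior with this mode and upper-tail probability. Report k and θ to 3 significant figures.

k ≈ 2.77, θ ≈ 210

Gamma(k,θ) with k>1 has mode (k−1)θ, so θ = 372/(k−1).
Need P(X < 1250) = 0.95 with θ tied to k this way. Start at k = 2, θ = 372: P(X<1250) ≈ 0.849.
Too low — raise k to concentrate. Iterating converges to k ≈ 2.77.
Then θ = 372/(2.77−1) ≈ 210.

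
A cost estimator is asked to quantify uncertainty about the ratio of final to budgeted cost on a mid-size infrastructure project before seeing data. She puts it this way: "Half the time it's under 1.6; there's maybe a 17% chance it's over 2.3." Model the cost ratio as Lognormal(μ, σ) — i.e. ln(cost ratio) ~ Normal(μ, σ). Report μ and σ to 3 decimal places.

μ ≈ 0.470, σ ≈ 0.380

If T ~ Lognormal(μ,σ) then ln T ~ Normal(μ,σ), so the p-quantile of ln T is μ + z_p·σ.
ln(1.6) = 0.47 and ln(2.3) = 0.8329; z_{0.5} = 0, z_{0.83} = 0.9542.
σ = (0.8329 − 0.47)/(0.9542 − (0)) = 0.380.
μ = 0.47 − (0)·0.380 = 0.470.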